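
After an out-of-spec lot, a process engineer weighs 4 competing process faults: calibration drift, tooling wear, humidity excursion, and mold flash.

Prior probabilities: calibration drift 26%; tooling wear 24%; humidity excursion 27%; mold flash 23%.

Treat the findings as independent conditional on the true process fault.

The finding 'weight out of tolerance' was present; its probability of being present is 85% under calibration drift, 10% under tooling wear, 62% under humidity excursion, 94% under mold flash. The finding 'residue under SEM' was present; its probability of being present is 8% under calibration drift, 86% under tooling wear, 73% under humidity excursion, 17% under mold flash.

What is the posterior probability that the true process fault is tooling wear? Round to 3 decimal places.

0.105

By Bayes' rule with conditional independence, the unnormalized weight for each hypothesis is prior × ∏ likelihoods:
  calibration drift: 0.26 × 0.85 × 0.08 = 0.01768
  tooling wear: 0.24 × 0.10 × 0.86 = 0.02064
  humidity excursion: 0.27 × 0.62 × 0.73 = 0.1222
  mold flash: 0.23 × 0.94 × 0.17 = 0.036754
Marginal likelihood of the evidence = 0.19728.
P(tooling wear | evidence) = 0.02064 / 0.19728 ≈ 0.105.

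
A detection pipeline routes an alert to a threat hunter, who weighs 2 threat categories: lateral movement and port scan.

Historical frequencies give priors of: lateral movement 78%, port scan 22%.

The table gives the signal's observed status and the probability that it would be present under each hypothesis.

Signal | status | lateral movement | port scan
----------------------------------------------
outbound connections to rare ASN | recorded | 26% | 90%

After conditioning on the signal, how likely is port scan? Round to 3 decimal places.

Multiply each prior by the likelihood of the signal:
  lateral movement: 0.78 × 0.26 = 0.2028
  port scan: 0.22 × 0.90 = 0.198
Marginal likelihood of the evidence = 0.4008.
P(port scan | evidence) = 0.198 / 0.4008 ≈ 0.494.

0.494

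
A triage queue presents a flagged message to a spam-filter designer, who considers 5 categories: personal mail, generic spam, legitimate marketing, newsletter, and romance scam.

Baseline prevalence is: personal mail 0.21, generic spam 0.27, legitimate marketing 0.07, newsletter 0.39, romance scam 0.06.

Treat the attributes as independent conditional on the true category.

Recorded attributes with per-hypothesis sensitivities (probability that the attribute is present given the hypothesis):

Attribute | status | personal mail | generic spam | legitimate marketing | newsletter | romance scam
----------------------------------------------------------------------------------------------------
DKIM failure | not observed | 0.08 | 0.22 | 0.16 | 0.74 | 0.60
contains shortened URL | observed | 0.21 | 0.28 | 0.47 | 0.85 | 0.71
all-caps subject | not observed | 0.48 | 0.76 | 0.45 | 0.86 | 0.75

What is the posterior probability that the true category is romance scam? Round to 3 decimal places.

0.064

For each hypothesis, the unnormalized posterior weight is prior × product of the attribute likelihoods (using 1 − P(present | H) for each absent attribute):
  personal mail: 0.21 × (1 − 0.08) × 0.21 × (1 − 0.48) = 0.021097
  generic spam: 0.27 × (1 − 0.22) × 0.28 × (1 − 0.76) = 0.014152
  legitimate marketing: 0.07 × (1 − 0.16) × 0.47 × (1 − 0.45) = 0.0152
  newsletter: 0.39 × (1 − 0.74) × 0.85 × (1 − 0.86) = 0.012067
  romance scam: 0.06 × (1 − 0.60) × 0.71 × (1 − 0.75) = 0.00426
Marginal likelihood of the evidence = 0.066776.
P(romance scam | evidence) = 0.00426 / 0.066776 ≈ 0.064.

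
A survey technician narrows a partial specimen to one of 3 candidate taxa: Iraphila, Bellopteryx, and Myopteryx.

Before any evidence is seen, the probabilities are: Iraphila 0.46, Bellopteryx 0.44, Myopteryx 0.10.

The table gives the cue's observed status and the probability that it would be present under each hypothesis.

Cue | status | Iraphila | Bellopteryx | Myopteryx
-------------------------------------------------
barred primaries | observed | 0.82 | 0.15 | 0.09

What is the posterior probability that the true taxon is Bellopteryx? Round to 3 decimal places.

0.146

Multiply each prior by the likelihood of the cue:
  Iraphila: 0.46 × 0.82 = 0.3772
  Bellopteryx: 0.44 × 0.15 = 0.066
  Myopteryx: 0.10 × 0.09 = 0.009
Marginal likelihood of the evidence = 0.4522.
P(Bellopteryx | evidence) = 0.066 / 0.4522 ≈ 0.146.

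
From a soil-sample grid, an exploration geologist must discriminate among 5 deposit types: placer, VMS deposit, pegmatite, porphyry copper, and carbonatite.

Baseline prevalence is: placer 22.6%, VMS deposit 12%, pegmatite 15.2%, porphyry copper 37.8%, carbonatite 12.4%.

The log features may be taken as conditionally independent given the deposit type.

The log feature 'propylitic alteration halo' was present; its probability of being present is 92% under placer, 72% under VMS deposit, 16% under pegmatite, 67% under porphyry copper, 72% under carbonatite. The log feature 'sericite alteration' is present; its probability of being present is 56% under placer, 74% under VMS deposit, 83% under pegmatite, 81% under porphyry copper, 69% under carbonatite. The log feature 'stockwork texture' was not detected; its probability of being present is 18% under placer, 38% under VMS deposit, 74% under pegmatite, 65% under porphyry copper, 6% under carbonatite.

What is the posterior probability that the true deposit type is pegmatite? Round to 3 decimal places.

0.019

Multiply each prior by the joint likelihood of the log feature pattern (using 1 − P(present | H) for each absent log feature):
  placer: 0.226 × 0.92 × 0.56 × (1 − 0.18) = 0.095477
  VMS deposit: 0.120 × 0.72 × 0.74 × (1 − 0.38) = 0.03964
  pegmatite: 0.152 × 0.16 × 0.83 × (1 − 0.74) = 0.0052483
  porphyry copper: 0.378 × 0.67 × 0.81 × (1 − 0.65) = 0.071799
  carbonatite: 0.124 × 0.72 × 0.69 × (1 − 0.06) = 0.057907
Normalizing constant Z = 0.095477 + 0.03964 + 0.0052483 + 0.071799 + 0.057907 = 0.27007.
P(pegmatite | evidence) = 0.0052483 / 0.27007 ≈ 0.019.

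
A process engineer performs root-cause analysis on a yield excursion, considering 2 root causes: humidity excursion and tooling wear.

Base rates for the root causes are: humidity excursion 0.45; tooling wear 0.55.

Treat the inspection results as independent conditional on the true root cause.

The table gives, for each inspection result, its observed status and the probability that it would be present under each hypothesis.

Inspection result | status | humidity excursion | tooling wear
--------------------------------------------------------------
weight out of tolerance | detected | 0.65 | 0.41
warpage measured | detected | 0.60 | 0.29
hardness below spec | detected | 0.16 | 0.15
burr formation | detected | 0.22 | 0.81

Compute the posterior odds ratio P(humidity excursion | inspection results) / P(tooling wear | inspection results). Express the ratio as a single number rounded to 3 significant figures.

0.777

The normalizing constant cancels in an odds ratio, so compute prior × likelihood for the two hypotheses only:
  humidity excursion: 0.45 × 0.65 × 0.60 × 0.16 × 0.22 = 0.0061776
  tooling wear: 0.55 × 0.41 × 0.29 × 0.15 × 0.81 = 0.0079455
Posterior odds = 0.0061776 / 0.0079455 ≈ 0.777.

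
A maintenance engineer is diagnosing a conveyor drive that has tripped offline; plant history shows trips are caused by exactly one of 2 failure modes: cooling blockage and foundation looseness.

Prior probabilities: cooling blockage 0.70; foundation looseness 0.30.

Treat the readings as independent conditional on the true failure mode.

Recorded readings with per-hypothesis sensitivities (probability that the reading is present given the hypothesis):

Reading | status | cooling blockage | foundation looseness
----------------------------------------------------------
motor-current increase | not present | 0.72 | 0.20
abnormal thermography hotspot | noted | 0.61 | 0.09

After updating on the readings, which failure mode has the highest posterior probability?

Multiply each prior by the joint likelihood of the reading pattern (using 1 − P(present | H) for each absent reading):
  cooling blockage: 0.70 × (1 − 0.72) × 0.61 = 0.11956
  foundation looseness: 0.30 × (1 − 0.20) × 0.09 = 0.0216
Normalizing constant Z = 0.11956 + 0.0216 = 0.14116.
P(cooling blockage | evidence) ≈ 0.11956 / 0.14116 ≈ 0.847
P(foundation looseness | evidence) ≈ 0.0216 / 0.14116 ≈ 0.153
The largest is 0.847, so cooling blockage is most probable.

cooling blockage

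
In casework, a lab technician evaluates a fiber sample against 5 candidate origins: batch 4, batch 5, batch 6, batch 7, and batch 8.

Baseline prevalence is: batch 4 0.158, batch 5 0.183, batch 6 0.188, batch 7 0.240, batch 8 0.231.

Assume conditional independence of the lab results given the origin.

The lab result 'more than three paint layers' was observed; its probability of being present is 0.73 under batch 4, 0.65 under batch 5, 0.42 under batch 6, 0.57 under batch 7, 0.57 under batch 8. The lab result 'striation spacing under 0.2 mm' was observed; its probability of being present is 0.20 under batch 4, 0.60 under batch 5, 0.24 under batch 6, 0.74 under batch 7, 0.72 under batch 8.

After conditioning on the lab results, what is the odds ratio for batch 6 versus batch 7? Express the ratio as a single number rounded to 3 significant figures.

The normalizing constant cancels in an odds ratio, so compute prior × likelihood for the two hypotheses only:
  batch 6: 0.188 × 0.42 × 0.24 = 0.01895
  batch 7: 0.240 × 0.57 × 0.74 = 0.10123
Odds(batch 6 : batch 7) = 0.01895 / 0.10123 ≈ 0.187.

0.187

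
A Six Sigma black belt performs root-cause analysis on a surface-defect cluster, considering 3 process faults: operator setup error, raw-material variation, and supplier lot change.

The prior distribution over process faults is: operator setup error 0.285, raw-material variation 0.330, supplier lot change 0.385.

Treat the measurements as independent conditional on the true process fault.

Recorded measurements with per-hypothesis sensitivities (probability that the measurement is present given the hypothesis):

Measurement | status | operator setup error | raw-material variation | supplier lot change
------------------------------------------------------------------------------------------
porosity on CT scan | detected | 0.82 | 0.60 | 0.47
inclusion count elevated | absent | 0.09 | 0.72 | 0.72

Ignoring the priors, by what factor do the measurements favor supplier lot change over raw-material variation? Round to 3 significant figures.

0.783

The Bayes factor is the ratio of the joint likelihoods of the measurement pattern under the two hypotheses (using 1 − P(present | H) for each absent measurement).
  supplier lot change: 0.47 × (1 − 0.72) = 0.1316
  raw-material variation: 0.60 × (1 − 0.72) = 0.168
Bayes factor = 0.1316 / 0.168 ≈ 0.783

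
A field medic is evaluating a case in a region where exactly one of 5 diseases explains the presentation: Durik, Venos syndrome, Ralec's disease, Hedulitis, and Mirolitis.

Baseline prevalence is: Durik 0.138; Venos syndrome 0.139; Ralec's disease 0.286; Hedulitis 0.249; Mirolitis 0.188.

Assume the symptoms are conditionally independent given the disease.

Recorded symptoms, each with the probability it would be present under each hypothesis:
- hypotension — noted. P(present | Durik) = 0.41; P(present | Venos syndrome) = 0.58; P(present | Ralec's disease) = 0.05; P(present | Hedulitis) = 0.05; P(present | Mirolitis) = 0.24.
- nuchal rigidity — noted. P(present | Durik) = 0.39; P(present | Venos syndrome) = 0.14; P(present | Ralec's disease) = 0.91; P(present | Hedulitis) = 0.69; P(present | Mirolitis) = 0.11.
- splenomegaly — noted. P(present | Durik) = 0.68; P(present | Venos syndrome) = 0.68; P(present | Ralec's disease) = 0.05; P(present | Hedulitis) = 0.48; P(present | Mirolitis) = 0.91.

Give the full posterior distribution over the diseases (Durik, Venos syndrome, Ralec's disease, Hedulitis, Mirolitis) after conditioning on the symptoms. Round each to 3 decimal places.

0.469, 0.240, 0.020, 0.129, 0.141

Multiply each prior by the joint likelihood of the symptom pattern:
  Durik: 0.138 × 0.41 × 0.39 × 0.68 = 0.015005
  Venos syndrome: 0.139 × 0.58 × 0.14 × 0.68 = 0.007675
  Ralec's disease: 0.286 × 0.05 × 0.91 × 0.05 = 0.00065065
  Hedulitis: 0.249 × 0.05 × 0.69 × 0.48 = 0.0041234
  Mirolitis: 0.188 × 0.24 × 0.11 × 0.91 = 0.0045165
Marginal likelihood of the evidence = 0.031971.
P(Durik | evidence) = 0.015005 / 0.031971 ≈ 0.469
P(Venos syndrome | evidence) = 0.007675 / 0.031971 ≈ 0.240
P(Ralec's disease | evidence) = 0.00065065 / 0.031971 ≈ 0.020
P(Hedulitis | evidence) = 0.0041234 / 0.031971 ≈ 0.129
P(Mirolitis | evidence) = 0.0045165 / 0.031971 ≈ 0.141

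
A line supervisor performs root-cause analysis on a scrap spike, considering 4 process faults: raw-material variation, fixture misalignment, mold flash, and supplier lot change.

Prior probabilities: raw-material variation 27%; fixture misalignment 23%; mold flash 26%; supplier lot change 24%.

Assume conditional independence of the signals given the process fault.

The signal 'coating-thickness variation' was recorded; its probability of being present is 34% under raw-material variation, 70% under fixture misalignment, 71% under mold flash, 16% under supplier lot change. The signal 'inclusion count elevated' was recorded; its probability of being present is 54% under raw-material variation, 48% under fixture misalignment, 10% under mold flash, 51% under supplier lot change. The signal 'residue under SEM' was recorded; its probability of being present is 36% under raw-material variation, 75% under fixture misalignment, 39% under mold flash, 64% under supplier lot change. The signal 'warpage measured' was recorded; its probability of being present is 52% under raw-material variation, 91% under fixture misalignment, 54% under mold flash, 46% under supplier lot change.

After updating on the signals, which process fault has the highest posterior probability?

fixture misalignment

Multiply each prior by the joint likelihood of the signal pattern:
  raw-material variation: 0.27 × 0.34 × 0.54 × 0.36 × 0.52 = 0.0092799
  fixture misalignment: 0.23 × 0.70 × 0.48 × 0.75 × 0.91 = 0.052744
  mold flash: 0.26 × 0.71 × 0.10 × 0.39 × 0.54 = 0.0038877
  supplier lot change: 0.24 × 0.16 × 0.51 × 0.64 × 0.46 = 0.0057655
The unnormalized weights sum to 0.071677.
P(raw-material variation | evidence) ≈ 0.0092799 / 0.071677 ≈ 0.129
P(fixture misalignment | evidence) ≈ 0.052744 / 0.071677 ≈ 0.736
P(mold flash | evidence) ≈ 0.0038877 / 0.071677 ≈ 0.054
P(supplier lot change | evidence) ≈ 0.0057655 / 0.071677 ≈ 0.080
The largest is 0.736, so fixture misalignment is most probable.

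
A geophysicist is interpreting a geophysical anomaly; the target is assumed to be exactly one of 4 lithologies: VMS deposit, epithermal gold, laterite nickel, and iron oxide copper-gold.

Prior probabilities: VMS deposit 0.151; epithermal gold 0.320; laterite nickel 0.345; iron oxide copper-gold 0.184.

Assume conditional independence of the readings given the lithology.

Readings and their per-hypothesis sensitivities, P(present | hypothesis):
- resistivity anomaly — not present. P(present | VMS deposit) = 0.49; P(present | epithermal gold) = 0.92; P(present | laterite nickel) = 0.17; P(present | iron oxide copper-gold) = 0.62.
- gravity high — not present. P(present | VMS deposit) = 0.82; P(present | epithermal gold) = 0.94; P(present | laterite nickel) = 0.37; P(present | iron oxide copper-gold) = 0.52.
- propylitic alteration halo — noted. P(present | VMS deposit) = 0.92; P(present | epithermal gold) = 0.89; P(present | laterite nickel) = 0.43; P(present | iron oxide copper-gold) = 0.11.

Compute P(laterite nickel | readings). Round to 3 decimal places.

By Bayes' rule with conditional independence, the unnormalized weight for each hypothesis is prior × ∏ likelihoods (using 1 − P(present | H) for each absent reading):
  VMS deposit: 0.151 × (1 − 0.49) × (1 − 0.82) × 0.92 = 0.012753
  epithermal gold: 0.320 × (1 − 0.92) × (1 − 0.94) × 0.89 = 0.001367
  laterite nickel: 0.345 × (1 − 0.17) × (1 − 0.37) × 0.43 = 0.077572
  iron oxide copper-gold: 0.184 × (1 − 0.62) × (1 − 0.52) × 0.11 = 0.0036918
Marginal likelihood of the evidence = 0.095384.
P(laterite nickel | evidence) = 0.077572 / 0.095384 ≈ 0.813.

0.813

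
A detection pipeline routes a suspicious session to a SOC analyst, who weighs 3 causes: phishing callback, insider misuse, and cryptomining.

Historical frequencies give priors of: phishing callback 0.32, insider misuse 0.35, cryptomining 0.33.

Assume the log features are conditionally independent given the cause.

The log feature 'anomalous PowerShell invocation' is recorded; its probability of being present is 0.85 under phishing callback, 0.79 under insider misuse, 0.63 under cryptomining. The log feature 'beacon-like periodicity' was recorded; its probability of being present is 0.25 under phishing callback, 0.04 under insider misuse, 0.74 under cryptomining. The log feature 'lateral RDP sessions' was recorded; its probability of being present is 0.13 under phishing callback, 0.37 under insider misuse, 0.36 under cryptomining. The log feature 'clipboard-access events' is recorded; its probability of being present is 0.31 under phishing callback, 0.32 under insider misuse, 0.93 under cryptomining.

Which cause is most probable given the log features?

cryptomining

For each hypothesis, the unnormalized posterior weight is prior × product of the log feature likelihoods:
  phishing callback: 0.32 × 0.85 × 0.25 × 0.13 × 0.31 = 0.0027404
  insider misuse: 0.35 × 0.79 × 0.04 × 0.37 × 0.32 = 0.0013095
  cryptomining: 0.33 × 0.63 × 0.74 × 0.36 × 0.93 = 0.051508
The unnormalized weights sum to 0.055558.
P(phishing callback | evidence) ≈ 0.0027404 / 0.055558 ≈ 0.049
P(insider misuse | evidence) ≈ 0.0013095 / 0.055558 ≈ 0.024
P(cryptomining | evidence) ≈ 0.051508 / 0.055558 ≈ 0.927
The largest is 0.927, so cryptomining is most probable.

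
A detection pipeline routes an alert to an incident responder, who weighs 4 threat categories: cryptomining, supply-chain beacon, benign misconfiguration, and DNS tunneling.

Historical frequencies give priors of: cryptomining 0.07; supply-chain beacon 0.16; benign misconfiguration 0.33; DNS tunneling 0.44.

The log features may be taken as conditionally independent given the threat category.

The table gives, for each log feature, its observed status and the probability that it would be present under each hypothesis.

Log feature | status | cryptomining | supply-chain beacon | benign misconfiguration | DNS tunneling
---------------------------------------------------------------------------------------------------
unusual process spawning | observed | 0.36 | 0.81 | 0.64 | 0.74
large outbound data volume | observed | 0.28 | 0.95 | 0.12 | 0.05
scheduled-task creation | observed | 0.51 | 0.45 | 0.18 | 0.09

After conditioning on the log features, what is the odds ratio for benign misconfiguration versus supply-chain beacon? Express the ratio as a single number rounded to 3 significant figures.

0.0823

Posterior odds equal prior odds times the likelihood ratio; only the two competing hypotheses matter.
  benign misconfiguration: 0.33 × 0.64 × 0.12 × 0.18 = 0.0045619
  supply-chain beacon: 0.16 × 0.81 × 0.95 × 0.45 = 0.055404
Posterior odds = 0.0045619 / 0.055404 ≈ 0.0823.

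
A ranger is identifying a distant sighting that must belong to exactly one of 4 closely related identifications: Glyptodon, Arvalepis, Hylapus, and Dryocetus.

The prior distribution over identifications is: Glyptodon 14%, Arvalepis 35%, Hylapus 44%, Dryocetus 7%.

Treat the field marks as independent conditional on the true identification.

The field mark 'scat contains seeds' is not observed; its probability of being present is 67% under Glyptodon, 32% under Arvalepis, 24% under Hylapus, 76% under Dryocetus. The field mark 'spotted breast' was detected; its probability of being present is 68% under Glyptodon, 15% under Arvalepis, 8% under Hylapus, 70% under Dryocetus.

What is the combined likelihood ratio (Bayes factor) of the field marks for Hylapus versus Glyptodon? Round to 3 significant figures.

Joint likelihood of the field mark pattern under each hypothesis (using 1 − P(present | H) for each absent field mark):
  Hylapus: (1 − 0.24) × 0.08 = 0.0608
  Glyptodon: (1 − 0.67) × 0.68 = 0.2244
Bayes factor = 0.0608 / 0.2244 ≈ 0.271

0.271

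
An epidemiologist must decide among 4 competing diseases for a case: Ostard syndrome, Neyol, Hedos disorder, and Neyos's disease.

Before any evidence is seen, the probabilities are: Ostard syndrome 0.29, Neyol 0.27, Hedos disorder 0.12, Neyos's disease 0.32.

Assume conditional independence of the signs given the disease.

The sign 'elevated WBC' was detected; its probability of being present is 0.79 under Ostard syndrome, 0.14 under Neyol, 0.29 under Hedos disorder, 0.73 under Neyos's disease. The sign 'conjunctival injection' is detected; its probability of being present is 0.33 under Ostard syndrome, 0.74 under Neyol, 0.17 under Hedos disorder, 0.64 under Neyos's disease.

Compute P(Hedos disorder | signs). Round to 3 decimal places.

0.023

By Bayes' rule with conditional independence, the unnormalized weight for each hypothesis is prior × ∏ likelihoods:
  Ostard syndrome: 0.29 × 0.79 × 0.33 = 0.075603
  Neyol: 0.27 × 0.14 × 0.74 = 0.027972
  Hedos disorder: 0.12 × 0.29 × 0.17 = 0.005916
  Neyos's disease: 0.32 × 0.73 × 0.64 = 0.1495
The unnormalized weights sum to 0.259.
P(Hedos disorder | evidence) = 0.005916 / 0.259 ≈ 0.023.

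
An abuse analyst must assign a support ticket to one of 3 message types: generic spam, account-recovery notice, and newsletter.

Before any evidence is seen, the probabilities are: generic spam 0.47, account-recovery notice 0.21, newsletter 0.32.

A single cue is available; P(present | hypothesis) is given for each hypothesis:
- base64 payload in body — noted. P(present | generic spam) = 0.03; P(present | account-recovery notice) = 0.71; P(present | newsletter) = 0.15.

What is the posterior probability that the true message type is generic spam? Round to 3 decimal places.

0.067

Multiply each prior by the likelihood of the cue:
  generic spam: 0.47 × 0.03 = 0.0141
  account-recovery notice: 0.21 × 0.71 = 0.1491
  newsletter: 0.32 × 0.15 = 0.048
The unnormalized weights sum to 0.2112.
P(generic spam | evidence) = 0.0141 / 0.2112 ≈ 0.067.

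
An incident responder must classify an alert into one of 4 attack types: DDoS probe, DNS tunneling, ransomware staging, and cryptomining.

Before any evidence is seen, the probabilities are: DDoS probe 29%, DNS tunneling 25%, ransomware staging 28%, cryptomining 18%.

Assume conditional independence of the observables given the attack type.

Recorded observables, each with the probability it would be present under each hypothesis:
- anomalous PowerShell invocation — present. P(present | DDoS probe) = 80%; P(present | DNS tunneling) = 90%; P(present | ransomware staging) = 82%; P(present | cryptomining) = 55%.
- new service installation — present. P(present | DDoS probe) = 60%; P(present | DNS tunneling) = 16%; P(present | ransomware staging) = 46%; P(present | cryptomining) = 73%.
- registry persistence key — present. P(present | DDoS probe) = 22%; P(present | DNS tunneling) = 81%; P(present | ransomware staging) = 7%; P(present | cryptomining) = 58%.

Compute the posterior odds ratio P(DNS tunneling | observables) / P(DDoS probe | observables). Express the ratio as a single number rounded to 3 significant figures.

The normalizing constant cancels in an odds ratio, so compute prior × likelihood for the two hypotheses only:
  DNS tunneling: 0.25 × 0.90 × 0.16 × 0.81 = 0.02916
  DDoS probe: 0.29 × 0.80 × 0.60 × 0.22 = 0.030624
Posterior odds = 0.02916 / 0.030624 ≈ 0.952.

0.952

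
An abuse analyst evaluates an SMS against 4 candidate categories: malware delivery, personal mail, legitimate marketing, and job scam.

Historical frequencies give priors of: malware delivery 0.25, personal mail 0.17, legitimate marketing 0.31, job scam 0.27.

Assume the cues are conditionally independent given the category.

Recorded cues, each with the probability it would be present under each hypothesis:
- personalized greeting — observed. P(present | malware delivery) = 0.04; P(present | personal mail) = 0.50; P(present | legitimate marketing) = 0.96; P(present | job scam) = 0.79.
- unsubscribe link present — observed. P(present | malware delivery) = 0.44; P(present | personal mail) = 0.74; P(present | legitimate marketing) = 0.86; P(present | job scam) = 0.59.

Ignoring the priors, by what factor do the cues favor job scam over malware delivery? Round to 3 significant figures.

The Bayes factor is the ratio of the joint likelihoods of the cue pattern under the two hypotheses.
  job scam: 0.79 × 0.59 = 0.4661
  malware delivery: 0.04 × 0.44 = 0.0176
Bayes factor = 0.4661 / 0.0176 ≈ 26.5

26.5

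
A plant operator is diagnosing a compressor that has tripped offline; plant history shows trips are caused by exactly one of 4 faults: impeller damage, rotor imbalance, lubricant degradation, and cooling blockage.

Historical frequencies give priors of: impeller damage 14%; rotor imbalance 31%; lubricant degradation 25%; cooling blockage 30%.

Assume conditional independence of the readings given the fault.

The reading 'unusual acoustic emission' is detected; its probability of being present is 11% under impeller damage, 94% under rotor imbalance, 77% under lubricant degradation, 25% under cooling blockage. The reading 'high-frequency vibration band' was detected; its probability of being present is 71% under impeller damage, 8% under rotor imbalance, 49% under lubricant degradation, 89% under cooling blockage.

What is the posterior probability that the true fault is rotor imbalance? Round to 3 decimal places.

0.119

Multiply each prior by the joint likelihood of the reading pattern:
  impeller damage: 0.14 × 0.11 × 0.71 = 0.010934
  rotor imbalance: 0.31 × 0.94 × 0.08 = 0.023312
  lubricant degradation: 0.25 × 0.77 × 0.49 = 0.094325
  cooling blockage: 0.30 × 0.25 × 0.89 = 0.06675
The unnormalized weights sum to 0.19532.
P(rotor imbalance | evidence) = 0.023312 / 0.19532 ≈ 0.119.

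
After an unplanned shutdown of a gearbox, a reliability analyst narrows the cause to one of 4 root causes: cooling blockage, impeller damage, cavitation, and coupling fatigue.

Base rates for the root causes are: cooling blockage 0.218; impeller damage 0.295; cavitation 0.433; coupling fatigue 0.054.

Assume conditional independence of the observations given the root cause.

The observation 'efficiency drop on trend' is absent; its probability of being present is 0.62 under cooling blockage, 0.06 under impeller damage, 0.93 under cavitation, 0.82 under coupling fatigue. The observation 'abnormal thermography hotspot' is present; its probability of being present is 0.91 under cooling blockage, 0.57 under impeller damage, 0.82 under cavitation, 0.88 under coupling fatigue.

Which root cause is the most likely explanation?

impeller damage

Multiply each prior by the joint likelihood of the evidence pattern (using 1 − P(present | H) for each absent observation):
  cooling blockage: 0.218 × (1 − 0.62) × 0.91 = 0.075384
  impeller damage: 0.295 × (1 − 0.06) × 0.57 = 0.15806
  cavitation: 0.433 × (1 − 0.93) × 0.82 = 0.024854
  coupling fatigue: 0.054 × (1 − 0.82) × 0.88 = 0.0085536
The unnormalized weights sum to 0.26685.
P(cooling blockage | evidence) ≈ 0.075384 / 0.26685 ≈ 0.282
P(impeller damage | evidence) ≈ 0.15806 / 0.26685 ≈ 0.592
P(cavitation | evidence) ≈ 0.024854 / 0.26685 ≈ 0.093
P(coupling fatigue | evidence) ≈ 0.0085536 / 0.26685 ≈ 0.032
The largest is 0.592, so impeller damage is most probable.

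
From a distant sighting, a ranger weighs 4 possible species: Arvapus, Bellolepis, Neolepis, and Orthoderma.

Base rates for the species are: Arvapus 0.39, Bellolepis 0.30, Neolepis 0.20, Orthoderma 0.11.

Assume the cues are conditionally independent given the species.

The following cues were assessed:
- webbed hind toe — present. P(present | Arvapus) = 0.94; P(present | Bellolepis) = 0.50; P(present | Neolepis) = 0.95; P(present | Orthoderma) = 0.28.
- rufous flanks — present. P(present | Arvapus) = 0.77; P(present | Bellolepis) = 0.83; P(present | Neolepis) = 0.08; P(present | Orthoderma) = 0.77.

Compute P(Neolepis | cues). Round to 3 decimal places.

0.034

By Bayes' rule with conditional independence, the unnormalized weight for each hypothesis is prior × ∏ likelihoods:
  Arvapus: 0.39 × 0.94 × 0.77 = 0.28228
  Bellolepis: 0.30 × 0.50 × 0.83 = 0.1245
  Neolepis: 0.20 × 0.95 × 0.08 = 0.0152
  Orthoderma: 0.11 × 0.28 × 0.77 = 0.023716
Marginal likelihood of the evidence = 0.4457.
P(Neolepis | evidence) = 0.0152 / 0.4457 ≈ 0.034.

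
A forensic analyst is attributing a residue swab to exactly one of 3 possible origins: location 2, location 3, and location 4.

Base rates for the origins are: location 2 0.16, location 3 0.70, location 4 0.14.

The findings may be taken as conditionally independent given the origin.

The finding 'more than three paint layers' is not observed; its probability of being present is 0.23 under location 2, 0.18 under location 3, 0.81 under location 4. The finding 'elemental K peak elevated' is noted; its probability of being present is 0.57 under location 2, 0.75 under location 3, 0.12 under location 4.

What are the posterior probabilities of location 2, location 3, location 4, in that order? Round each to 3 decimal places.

For each hypothesis, the unnormalized posterior weight is prior × product of the finding likelihoods (using 1 − P(present | H) for each absent finding):
  location 2: 0.16 × (1 − 0.23) × 0.57 = 0.070224
  location 3: 0.70 × (1 − 0.18) × 0.75 = 0.4305
  location 4: 0.14 × (1 − 0.81) × 0.12 = 0.003192
The unnormalized weights sum to 0.50392.
P(location 2 | evidence) = 0.070224 / 0.50392 ≈ 0.139
P(location 3 | evidence) = 0.4305 / 0.50392 ≈ 0.854
P(location 4 | evidence) = 0.003192 / 0.50392 ≈ 0.006

0.139, 0.854, 0.006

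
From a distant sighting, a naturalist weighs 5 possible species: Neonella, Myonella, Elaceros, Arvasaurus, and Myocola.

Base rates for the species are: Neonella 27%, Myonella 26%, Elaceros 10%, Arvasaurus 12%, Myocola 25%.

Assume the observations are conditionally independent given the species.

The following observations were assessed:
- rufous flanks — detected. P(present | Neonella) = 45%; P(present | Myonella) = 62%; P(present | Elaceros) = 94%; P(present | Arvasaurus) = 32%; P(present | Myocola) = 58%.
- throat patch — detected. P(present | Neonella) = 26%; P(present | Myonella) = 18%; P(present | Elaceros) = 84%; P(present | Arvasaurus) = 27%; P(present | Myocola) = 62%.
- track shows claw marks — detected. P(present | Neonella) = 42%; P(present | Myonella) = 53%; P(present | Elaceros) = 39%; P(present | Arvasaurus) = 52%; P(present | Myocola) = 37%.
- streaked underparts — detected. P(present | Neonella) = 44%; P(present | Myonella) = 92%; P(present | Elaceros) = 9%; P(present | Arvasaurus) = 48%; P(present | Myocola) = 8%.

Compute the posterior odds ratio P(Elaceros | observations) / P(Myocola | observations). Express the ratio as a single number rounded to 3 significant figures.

1.04

The normalizing constant cancels in an odds ratio, so compute prior × likelihood for the two hypotheses only:
  Elaceros: 0.10 × 0.94 × 0.84 × 0.39 × 0.09 = 0.0027715
  Myocola: 0.25 × 0.58 × 0.62 × 0.37 × 0.08 = 0.002661
Odds(Elaceros : Myocola) = 0.0027715 / 0.002661 ≈ 1.04.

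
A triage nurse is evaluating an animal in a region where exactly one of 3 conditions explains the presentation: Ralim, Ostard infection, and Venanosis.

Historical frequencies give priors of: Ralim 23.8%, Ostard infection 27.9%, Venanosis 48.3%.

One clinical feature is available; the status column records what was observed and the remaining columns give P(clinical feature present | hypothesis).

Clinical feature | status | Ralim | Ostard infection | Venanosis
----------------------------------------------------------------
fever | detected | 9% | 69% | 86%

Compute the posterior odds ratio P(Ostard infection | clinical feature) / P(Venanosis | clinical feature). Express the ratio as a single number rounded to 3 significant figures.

0.463

Unnormalized posterior weight (prior times the clinical feature likelihood) for each of the two hypotheses:
  Ostard infection: 0.279 × 0.69 = 0.19251
  Venanosis: 0.483 × 0.86 = 0.41538
Posterior odds = 0.19251 / 0.41538 ≈ 0.463.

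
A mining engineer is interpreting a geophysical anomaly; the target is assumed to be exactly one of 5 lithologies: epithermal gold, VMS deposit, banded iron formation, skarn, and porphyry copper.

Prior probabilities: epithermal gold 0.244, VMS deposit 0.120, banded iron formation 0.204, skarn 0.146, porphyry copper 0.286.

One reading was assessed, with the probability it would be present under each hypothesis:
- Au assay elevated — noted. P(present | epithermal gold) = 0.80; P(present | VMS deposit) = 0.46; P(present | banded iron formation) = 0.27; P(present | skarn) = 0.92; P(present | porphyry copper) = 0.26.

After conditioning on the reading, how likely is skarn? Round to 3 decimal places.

For each hypothesis, the unnormalized posterior weight is prior × likelihood:
  epithermal gold: 0.244 × 0.80 = 0.1952
  VMS deposit: 0.120 × 0.46 = 0.0552
  banded iron formation: 0.204 × 0.27 = 0.05508
  skarn: 0.146 × 0.92 = 0.13432
  porphyry copper: 0.286 × 0.26 = 0.07436
Marginal likelihood of the evidence = 0.51416.
P(skarn | evidence) = 0.13432 / 0.51416 ≈ 0.261.

0.261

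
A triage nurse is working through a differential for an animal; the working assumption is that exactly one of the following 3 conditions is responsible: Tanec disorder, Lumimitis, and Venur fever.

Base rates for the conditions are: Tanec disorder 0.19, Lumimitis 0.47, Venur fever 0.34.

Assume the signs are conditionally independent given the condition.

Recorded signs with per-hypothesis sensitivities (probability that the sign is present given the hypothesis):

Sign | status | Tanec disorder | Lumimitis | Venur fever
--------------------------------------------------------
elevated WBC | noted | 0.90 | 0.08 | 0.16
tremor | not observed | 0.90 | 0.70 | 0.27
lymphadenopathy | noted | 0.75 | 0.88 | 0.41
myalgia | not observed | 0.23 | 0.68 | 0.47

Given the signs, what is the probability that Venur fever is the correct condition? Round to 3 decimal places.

0.398

By Bayes' rule with conditional independence, the unnormalized weight for each hypothesis is prior × ∏ likelihoods (using 1 − P(present | H) for each absent sign):
  Tanec disorder: 0.19 × 0.90 × (1 − 0.90) × 0.75 × (1 − 0.23) = 0.0098752
  Lumimitis: 0.47 × 0.08 × (1 − 0.70) × 0.88 × (1 − 0.68) = 0.0031764
  Venur fever: 0.34 × 0.16 × (1 − 0.27) × 0.41 × (1 − 0.47) = 0.0086294
The unnormalized weights sum to 0.021681.
P(Venur fever | evidence) = 0.0086294 / 0.021681 ≈ 0.398.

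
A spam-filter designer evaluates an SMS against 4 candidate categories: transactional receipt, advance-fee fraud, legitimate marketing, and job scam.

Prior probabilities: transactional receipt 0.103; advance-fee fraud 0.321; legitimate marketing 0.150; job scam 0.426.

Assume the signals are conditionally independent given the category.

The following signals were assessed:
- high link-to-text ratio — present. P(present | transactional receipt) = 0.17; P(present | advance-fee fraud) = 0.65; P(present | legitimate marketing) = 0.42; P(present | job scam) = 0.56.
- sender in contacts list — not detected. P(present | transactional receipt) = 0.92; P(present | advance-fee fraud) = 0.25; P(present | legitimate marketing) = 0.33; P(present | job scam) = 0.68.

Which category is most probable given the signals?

advance-fee fraud

For each hypothesis, the unnormalized posterior weight is prior × product of the signal likelihoods (using 1 − P(present | H) for each absent signal):
  transactional receipt: 0.103 × 0.17 × (1 − 0.92) = 0.0014008
  advance-fee fraud: 0.321 × 0.65 × (1 − 0.25) = 0.15649
  legitimate marketing: 0.150 × 0.42 × (1 − 0.33) = 0.04221
  job scam: 0.426 × 0.56 × (1 − 0.68) = 0.076339
Marginal likelihood of the evidence = 0.27644.
P(transactional receipt | evidence) ≈ 0.0014008 / 0.27644 ≈ 0.005
P(advance-fee fraud | evidence) ≈ 0.15649 / 0.27644 ≈ 0.566
P(legitimate marketing | evidence) ≈ 0.04221 / 0.27644 ≈ 0.153
P(job scam | evidence) ≈ 0.076339 / 0.27644 ≈ 0.276
The largest is 0.566, so advance-fee fraud is most probable.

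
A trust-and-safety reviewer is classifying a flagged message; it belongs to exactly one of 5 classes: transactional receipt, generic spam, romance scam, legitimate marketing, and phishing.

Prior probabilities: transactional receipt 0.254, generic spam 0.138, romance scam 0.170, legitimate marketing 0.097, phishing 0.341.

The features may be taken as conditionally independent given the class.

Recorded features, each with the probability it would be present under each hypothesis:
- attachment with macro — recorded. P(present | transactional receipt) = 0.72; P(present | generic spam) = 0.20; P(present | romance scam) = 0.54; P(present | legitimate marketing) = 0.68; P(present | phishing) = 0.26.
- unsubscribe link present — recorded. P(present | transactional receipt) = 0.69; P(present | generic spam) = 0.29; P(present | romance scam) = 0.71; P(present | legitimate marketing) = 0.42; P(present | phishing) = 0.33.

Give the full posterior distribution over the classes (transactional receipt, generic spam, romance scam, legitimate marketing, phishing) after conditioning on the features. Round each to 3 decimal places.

0.492, 0.031, 0.254, 0.108, 0.114

For each hypothesis, the unnormalized posterior weight is prior × product of the feature likelihoods:
  transactional receipt: 0.254 × 0.72 × 0.69 = 0.12619
  generic spam: 0.138 × 0.20 × 0.29 = 0.008004
  romance scam: 0.170 × 0.54 × 0.71 = 0.065178
  legitimate marketing: 0.097 × 0.68 × 0.42 = 0.027703
  phishing: 0.341 × 0.26 × 0.33 = 0.029258
The unnormalized weights sum to 0.25633.
P(transactional receipt | evidence) = 0.12619 / 0.25633 ≈ 0.492
P(generic spam | evidence) = 0.008004 / 0.25633 ≈ 0.031
P(romance scam | evidence) = 0.065178 / 0.25633 ≈ 0.254
P(legitimate marketing | evidence) = 0.027703 / 0.25633 ≈ 0.108
P(phishing | evidence) = 0.029258 / 0.25633 ≈ 0.114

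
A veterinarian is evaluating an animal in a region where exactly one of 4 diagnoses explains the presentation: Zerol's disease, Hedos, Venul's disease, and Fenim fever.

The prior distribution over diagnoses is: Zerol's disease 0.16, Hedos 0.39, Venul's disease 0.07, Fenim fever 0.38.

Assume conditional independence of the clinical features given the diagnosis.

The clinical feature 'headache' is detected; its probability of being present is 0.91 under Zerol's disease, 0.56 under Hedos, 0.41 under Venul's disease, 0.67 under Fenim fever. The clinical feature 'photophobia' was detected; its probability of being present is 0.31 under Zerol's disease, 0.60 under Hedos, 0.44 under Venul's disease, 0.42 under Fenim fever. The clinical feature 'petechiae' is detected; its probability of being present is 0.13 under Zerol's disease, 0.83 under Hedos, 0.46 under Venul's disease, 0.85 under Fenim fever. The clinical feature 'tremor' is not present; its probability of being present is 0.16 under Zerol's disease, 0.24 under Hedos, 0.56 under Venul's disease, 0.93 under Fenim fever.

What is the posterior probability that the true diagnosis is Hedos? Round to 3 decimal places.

By Bayes' rule with conditional independence, the unnormalized weight for each hypothesis is prior × ∏ likelihoods (using 1 − P(present | H) for each absent clinical feature):
  Zerol's disease: 0.16 × 0.91 × 0.31 × 0.13 × (1 − 0.16) = 0.0049289
  Hedos: 0.39 × 0.56 × 0.60 × 0.83 × (1 − 0.24) = 0.08266
  Venul's disease: 0.07 × 0.41 × 0.44 × 0.46 × (1 − 0.56) = 0.0025559
  Fenim fever: 0.38 × 0.67 × 0.42 × 0.85 × (1 − 0.93) = 0.0063625
Marginal likelihood of the evidence = 0.096507.
P(Hedos | evidence) = 0.08266 / 0.096507 ≈ 0.857.

0.857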